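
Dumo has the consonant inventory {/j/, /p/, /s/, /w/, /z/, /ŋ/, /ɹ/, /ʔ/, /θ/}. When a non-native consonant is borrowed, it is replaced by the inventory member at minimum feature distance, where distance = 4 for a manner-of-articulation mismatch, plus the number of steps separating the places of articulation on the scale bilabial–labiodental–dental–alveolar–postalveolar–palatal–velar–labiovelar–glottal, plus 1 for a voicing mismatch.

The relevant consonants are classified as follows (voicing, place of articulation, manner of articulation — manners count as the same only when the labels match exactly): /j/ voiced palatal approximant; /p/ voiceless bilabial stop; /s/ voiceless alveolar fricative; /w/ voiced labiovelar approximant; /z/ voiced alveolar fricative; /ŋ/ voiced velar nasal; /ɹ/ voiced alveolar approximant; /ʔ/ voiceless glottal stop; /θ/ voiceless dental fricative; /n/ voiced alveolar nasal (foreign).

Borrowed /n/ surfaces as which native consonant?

/ŋ/ is closest: same manner (nasal), place distance 3 (alveolar→velar), same voicing; total 3. Next closest is /z/ at distance 4.

ŋ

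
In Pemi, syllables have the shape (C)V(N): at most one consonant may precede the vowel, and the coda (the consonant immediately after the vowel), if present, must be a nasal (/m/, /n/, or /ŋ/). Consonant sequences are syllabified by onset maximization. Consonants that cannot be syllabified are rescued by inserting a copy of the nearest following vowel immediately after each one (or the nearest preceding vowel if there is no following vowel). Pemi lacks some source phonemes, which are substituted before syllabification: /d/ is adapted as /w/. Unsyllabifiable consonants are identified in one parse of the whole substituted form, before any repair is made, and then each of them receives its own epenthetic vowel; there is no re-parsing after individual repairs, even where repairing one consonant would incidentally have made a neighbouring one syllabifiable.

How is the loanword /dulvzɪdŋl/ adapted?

Substitution: /d/ → /w/, giving /wulvzɪwŋl/.
Syllabifying with onset maximization leaves /l/, /v/, /w/, /ŋ/, /l/ stranded (only a nasal (/m/, /n/, or /ŋ/) is licensed in coda position; onsets are limited to one consonant).
Each unlicensed consonant becomes the onset of a new syllable: /l/ → /lɪ/, /v/ → /vɪ/, /w/ → /wɪ/, /ŋ/ → /ŋɪ/, /l/ → /lɪ/.

wulɪvɪzɪwɪŋɪlɪ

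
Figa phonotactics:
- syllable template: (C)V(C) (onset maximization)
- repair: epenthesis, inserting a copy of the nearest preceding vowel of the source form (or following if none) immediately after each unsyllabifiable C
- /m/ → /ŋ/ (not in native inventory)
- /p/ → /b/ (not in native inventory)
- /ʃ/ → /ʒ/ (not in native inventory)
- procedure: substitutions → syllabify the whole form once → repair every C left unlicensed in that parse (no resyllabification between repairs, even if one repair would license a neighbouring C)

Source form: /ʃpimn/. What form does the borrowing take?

ʒibiŋni

Substitution: /ʃ/ → /ʒ/, /p/ → /b/, /m/ → /ŋ/, giving /ʒbiŋn/.
Under (C)V(C), the unsyllabifiable consonants are /ʒ/, /n/ (at most one coda consonant is licensed; onsets are limited to one consonant).
Each unlicensed consonant becomes the onset of a new syllable: /ʒ/ → /ʒi/, /n/ → /ni/.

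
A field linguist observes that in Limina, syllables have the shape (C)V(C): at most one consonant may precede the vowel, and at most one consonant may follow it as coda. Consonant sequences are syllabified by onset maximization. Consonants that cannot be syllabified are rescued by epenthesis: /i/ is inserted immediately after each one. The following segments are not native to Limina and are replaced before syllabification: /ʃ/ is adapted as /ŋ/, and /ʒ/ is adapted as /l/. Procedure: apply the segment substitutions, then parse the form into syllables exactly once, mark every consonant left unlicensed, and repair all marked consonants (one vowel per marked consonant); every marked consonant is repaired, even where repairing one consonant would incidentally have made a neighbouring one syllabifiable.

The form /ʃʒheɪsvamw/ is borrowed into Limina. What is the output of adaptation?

Substitution: /ʃ/ → /ŋ/, /ʒ/ → /l/, giving /ŋlheɪsvamw/.
Under (C)V(C), the unsyllabifiable consonants are /ŋ/, /l/, /w/ (at most one coda consonant is licensed; onsets are limited to one consonant).
Each unlicensed consonant becomes the onset of a new syllable: /ŋ/ → /ŋi/, /l/ → /li/, /w/ → /wi/.

ŋiliheɪsvamwi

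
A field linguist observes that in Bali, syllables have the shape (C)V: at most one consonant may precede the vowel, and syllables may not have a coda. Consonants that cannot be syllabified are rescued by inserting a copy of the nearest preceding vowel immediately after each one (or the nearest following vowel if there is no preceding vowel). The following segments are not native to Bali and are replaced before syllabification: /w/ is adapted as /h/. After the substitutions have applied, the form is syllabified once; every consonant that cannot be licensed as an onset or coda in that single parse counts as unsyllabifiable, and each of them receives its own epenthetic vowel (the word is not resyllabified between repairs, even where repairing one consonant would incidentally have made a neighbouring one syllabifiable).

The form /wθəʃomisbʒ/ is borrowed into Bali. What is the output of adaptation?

Substitution: /w/ → /h/, giving /hθəʃomisbʒ/.
The consonants /h/, /s/, /b/, /ʒ/ cannot be parsed into a legal (C)V syllable (no codas are permitted; onsets are limited to one consonant).
Epenthesis after each stranded consonant: /h/ → /hə/, /s/ → /si/, /b/ → /bi/, /ʒ/ → /ʒi/.

həθəʃomisibiʒi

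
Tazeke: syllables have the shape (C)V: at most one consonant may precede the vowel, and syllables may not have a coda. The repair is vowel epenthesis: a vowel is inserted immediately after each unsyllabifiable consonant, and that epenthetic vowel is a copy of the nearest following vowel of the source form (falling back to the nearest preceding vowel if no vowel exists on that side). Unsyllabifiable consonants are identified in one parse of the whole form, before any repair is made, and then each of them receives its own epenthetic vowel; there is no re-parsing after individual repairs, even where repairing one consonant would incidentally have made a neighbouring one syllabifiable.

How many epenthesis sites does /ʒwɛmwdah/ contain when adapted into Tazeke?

4

The unsyllabifiable consonants are /ʒ/, /m/, /w/, /h/; each receives one epenthetic vowel.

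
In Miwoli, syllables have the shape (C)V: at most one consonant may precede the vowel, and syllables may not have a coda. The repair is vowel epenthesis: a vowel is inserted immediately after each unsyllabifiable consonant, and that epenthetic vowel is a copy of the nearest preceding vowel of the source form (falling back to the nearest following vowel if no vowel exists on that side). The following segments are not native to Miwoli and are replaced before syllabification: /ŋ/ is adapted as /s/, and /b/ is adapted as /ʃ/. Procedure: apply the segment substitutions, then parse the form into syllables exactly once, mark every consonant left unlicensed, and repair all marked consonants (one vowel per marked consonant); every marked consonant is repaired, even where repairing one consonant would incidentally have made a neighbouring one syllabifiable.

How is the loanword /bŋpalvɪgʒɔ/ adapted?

ʃasapalavɪgɪʒɔ

Substitution: /b/ → /ʃ/, /ŋ/ → /s/, giving /ʃspalvɪgʒɔ/.
Under (C)V, the unsyllabifiable consonants are /ʃ/, /s/, /l/, /g/ (no codas are permitted; onsets are limited to one consonant).
Epenthesis after each stranded consonant: /ʃ/ → /ʃa/, /s/ → /sa/, /l/ → /la/, /g/ → /gɪ/.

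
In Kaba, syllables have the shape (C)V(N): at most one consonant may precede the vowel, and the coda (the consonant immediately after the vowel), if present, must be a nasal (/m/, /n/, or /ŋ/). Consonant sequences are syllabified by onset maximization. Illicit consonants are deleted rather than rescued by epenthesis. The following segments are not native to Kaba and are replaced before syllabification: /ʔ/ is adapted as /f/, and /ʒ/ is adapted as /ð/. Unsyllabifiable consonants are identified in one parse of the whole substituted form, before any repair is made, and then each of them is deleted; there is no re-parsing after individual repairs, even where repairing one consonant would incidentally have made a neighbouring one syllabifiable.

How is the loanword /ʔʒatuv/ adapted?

ðatu

Substitution: /ʔ/ → /f/, /ʒ/ → /ð/, giving /fðatuv/.
Under (C)V(N), the unsyllabifiable consonants are /f/, /v/ (only a nasal (/m/, /n/, or /ŋ/) is licensed in coda position; onsets are limited to one consonant).
Deleting the stranded consonants removes /f/, /v/.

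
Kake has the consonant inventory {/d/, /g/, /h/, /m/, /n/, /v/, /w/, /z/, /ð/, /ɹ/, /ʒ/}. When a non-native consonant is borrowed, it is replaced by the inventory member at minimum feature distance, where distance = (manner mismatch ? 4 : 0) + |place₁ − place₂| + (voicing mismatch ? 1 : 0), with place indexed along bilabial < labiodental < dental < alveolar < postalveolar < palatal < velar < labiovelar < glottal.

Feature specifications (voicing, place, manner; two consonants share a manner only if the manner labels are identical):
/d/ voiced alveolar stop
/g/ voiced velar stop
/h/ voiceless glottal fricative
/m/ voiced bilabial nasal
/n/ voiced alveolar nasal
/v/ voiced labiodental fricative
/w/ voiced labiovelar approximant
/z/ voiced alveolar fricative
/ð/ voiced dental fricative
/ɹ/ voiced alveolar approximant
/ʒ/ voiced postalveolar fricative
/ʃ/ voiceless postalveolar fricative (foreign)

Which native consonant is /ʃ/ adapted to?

ʒ

/ʒ/ is closest: same manner (fricative), place distance 0 (postalveolar→postalveolar), voicing differs (+1); total 1. Next closest is /z/ at distance 2.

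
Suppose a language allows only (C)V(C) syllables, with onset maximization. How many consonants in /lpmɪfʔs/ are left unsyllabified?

Under (C)V(C), the unsyllabifiable consonants are /l/, /p/, /ʔ/, /s/ (at most one coda consonant is licensed; onsets are limited to one consonant).

4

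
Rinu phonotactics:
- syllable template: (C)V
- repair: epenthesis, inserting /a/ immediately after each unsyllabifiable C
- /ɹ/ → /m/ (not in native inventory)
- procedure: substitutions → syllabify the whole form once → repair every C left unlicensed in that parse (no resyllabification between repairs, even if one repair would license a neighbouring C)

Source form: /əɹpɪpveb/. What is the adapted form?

Substitution: /ɹ/ → /m/, giving /əmpɪpveb/.
The consonants /m/, /p/, /b/ cannot be parsed into a legal (C)V syllable (no codas are permitted; onsets are limited to one consonant).
Each unlicensed consonant becomes the onset of a new syllable: /m/ → /ma/, /p/ → /pa/, /b/ → /ba/.

əmapɪpaveba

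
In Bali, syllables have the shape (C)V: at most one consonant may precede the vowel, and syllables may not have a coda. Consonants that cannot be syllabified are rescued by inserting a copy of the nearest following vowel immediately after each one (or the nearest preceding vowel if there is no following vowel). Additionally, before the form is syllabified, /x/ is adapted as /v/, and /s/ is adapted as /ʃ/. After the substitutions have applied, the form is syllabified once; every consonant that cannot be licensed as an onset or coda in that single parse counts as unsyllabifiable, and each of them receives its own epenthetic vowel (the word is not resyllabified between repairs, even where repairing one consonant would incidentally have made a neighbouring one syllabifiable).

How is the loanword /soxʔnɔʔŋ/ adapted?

ʃovɔʔɔnɔʔɔŋɔ

Substitution: /s/ → /ʃ/, /x/ → /v/, giving /ʃovʔnɔʔŋ/.
Syllabifying with onset maximization leaves /v/, /ʔ/, /ʔ/, /ŋ/ stranded (no codas are permitted; onsets are limited to one consonant).
Each unlicensed consonant becomes the onset of a new syllable: /v/ → /vɔ/, /ʔ/ → /ʔɔ/, /ʔ/ → /ʔɔ/, /ŋ/ → /ŋɔ/.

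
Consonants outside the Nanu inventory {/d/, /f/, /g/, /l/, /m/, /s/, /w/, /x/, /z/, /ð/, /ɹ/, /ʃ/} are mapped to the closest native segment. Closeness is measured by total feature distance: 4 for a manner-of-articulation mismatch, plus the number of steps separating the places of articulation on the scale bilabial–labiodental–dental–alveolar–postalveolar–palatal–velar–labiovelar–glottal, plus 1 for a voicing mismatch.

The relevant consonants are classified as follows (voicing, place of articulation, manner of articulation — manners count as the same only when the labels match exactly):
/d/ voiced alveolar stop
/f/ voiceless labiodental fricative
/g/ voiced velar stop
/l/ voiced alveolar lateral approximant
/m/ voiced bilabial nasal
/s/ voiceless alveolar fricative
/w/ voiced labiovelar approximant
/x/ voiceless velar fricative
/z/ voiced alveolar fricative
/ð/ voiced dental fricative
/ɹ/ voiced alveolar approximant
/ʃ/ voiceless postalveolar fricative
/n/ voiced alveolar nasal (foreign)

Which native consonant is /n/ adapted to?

m

/m/ is closest: same manner (nasal), place distance 3 (alveolar→bilabial), same voicing; total 3. Next closest is /d/ at distance 4.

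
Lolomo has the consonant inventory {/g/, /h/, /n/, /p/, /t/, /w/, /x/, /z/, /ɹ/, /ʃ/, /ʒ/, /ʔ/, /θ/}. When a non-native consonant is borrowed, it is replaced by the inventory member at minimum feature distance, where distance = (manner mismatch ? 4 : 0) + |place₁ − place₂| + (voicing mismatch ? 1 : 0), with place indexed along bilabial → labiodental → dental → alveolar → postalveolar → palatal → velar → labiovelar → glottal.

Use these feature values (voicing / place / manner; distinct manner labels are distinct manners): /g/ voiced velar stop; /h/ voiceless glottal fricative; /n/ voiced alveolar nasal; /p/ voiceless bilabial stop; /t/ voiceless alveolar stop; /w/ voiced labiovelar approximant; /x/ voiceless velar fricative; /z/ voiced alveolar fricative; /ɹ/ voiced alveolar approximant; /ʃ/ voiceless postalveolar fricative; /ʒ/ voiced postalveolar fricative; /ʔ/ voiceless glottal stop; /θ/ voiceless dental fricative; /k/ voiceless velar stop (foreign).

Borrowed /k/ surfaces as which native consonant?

g

/g/ is closest: same manner (stop), place distance 0 (velar→velar), voicing differs (+1); total 1. Next closest is /ʔ/ at distance 2.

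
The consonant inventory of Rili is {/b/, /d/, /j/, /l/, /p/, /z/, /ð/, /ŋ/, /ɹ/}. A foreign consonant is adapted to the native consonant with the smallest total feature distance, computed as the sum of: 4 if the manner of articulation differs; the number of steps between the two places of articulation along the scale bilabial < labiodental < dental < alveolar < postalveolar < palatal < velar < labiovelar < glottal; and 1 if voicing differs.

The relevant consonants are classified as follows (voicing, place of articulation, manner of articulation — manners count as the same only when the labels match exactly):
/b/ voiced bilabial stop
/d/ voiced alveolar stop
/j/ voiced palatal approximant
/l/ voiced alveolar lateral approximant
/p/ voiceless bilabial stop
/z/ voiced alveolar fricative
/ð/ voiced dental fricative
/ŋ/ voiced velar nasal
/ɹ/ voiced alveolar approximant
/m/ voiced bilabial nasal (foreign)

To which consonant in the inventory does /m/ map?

/b/ is closest: manner differs (nasal→stop, +4), place distance 0 (bilabial→bilabial), same voicing; total 4. Next closest is /p/ at distance 5.

b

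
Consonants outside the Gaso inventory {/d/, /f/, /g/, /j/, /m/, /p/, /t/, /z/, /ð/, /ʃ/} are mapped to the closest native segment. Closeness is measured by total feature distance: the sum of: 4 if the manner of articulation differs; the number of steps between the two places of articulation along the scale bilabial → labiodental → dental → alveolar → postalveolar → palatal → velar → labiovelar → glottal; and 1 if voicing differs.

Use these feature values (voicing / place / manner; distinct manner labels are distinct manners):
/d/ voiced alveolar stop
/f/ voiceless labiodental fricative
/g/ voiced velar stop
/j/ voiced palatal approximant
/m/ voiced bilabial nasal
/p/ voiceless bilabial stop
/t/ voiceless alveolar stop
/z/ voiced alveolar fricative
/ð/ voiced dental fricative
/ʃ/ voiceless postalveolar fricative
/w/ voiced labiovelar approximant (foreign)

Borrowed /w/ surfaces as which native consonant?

/j/ is closest: same manner (approximant), place distance 2 (labiovelar→palatal), same voicing; total 2. Next closest is /g/ at distance 5.

j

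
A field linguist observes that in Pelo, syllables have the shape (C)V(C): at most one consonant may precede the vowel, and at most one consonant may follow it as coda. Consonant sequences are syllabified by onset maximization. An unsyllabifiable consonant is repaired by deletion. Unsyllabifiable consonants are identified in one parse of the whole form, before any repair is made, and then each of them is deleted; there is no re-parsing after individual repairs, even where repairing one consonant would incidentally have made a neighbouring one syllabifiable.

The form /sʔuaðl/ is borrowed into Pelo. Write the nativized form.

Syllabifying with onset maximization leaves /s/, /l/ stranded (at most one coda consonant is licensed; onsets are limited to one consonant).
Deletion applies to /s/, /l/.

ʔuað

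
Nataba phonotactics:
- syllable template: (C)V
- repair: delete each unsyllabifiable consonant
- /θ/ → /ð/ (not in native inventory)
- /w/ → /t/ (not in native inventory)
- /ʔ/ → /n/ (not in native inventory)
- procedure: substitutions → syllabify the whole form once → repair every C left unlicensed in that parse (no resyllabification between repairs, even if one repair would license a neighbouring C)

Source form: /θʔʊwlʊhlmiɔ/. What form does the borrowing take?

nʊlʊmiɔ

Substitution: /θ/ → /ð/, /ʔ/ → /n/, /w/ → /t/, giving /ðnʊtlʊhlmiɔ/.
Syllabifying with onset maximization leaves /ð/, /t/, /h/, /l/ stranded (no codas are permitted; onsets are limited to one consonant).
Deleting the stranded consonants removes /ð/, /t/, /h/, /l/.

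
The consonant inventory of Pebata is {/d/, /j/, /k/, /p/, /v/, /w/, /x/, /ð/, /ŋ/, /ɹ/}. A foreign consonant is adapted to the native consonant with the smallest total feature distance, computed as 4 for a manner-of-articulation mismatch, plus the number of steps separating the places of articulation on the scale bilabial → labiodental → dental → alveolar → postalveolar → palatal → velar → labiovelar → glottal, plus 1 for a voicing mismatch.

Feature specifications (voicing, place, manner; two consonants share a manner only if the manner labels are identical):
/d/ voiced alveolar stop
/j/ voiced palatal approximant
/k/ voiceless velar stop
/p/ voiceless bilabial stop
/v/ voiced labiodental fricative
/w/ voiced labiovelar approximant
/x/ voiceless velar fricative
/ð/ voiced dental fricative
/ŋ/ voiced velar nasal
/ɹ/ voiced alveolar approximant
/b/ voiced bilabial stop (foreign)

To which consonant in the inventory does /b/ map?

p

/p/ is closest: same manner (stop), place distance 0 (bilabial→bilabial), voicing differs (+1); total 1. Next closest is /d/ at distance 3.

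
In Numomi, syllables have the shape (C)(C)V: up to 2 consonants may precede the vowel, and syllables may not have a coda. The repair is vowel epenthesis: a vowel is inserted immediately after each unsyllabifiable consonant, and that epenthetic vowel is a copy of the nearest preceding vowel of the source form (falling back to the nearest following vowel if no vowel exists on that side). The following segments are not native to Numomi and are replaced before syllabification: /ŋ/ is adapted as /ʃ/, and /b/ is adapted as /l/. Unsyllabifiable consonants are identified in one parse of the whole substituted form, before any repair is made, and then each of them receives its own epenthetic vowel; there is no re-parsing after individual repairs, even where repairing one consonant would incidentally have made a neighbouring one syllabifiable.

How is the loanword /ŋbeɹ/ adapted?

Substitution: /ŋ/ → /ʃ/, /b/ → /l/, giving /ʃleɹ/.
Syllabifying with onset maximization leaves /ɹ/ stranded (no codas are permitted; onsets may contain at most 2 consonants).
Epenthesis after each stranded consonant: /ɹ/ → /ɹe/.

ʃleɹe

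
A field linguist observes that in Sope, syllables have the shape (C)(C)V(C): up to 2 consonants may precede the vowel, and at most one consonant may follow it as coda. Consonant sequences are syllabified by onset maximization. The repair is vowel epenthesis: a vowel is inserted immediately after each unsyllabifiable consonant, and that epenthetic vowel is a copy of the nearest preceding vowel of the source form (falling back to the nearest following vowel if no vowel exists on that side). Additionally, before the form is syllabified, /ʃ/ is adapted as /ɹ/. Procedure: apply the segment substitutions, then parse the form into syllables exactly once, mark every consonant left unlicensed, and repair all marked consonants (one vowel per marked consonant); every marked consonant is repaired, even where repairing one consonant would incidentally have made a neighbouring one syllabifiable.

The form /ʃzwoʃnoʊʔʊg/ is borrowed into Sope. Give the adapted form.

Substitution: /ʃ/ → /ɹ/, giving /ɹzwoɹnoʊʔʊg/.
The consonants /ɹ/ cannot be parsed into a legal (C)(C)V(C) syllable (at most one coda consonant is licensed; onsets may contain at most 2 consonants).
Each unlicensed consonant becomes the onset of a new syllable: /ɹ/ → /ɹo/.

ɹozwoɹnoʊʔʊg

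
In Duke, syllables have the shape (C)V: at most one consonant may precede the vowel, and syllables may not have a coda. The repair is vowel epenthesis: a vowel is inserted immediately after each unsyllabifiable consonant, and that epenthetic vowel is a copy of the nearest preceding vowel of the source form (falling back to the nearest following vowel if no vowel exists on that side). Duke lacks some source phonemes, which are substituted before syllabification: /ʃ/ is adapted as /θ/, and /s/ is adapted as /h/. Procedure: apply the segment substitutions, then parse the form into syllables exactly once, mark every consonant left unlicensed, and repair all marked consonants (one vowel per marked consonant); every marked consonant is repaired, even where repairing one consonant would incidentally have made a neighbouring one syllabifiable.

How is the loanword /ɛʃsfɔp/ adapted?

Substitution: /ʃ/ → /θ/, /s/ → /h/, giving /ɛθhfɔp/.
The consonants /θ/, /h/, /p/ cannot be parsed into a legal (C)V syllable (no codas are permitted; onsets are limited to one consonant).
Inserting the epenthetic vowel yields /θ/ → /θɛ/, /h/ → /hɛ/, /p/ → /pɔ/.

ɛθɛhɛfɔpɔ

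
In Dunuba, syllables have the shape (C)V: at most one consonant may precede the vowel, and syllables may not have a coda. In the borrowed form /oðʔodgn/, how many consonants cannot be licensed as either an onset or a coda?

4

The consonants /ð/, /d/, /g/, /n/ cannot be parsed into a legal (C)V syllable (no codas are permitted; onsets are limited to one consonant).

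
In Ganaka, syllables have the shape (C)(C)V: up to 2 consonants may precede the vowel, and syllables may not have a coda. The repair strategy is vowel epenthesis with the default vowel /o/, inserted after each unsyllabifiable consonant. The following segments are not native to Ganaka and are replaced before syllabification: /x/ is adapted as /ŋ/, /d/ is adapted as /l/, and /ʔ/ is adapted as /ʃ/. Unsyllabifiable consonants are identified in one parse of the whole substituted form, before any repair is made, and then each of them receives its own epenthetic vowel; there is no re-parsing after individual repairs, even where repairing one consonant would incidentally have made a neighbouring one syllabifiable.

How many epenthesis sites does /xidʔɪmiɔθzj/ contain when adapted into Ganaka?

After substitution the input is /ŋilʃɪmiɔθzj/.
The unsyllabifiable consonants are /θ/, /z/, /j/; each receives one epenthetic vowel.

3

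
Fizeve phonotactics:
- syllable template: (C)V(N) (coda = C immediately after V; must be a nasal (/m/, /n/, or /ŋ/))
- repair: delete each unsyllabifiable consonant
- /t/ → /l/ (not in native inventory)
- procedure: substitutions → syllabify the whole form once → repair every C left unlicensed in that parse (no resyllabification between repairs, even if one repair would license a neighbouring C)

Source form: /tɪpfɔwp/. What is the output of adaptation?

Substitution: /t/ → /l/, giving /lɪpfɔwp/.
Syllabifying with onset maximization leaves /p/, /w/, /p/ stranded (only a nasal (/m/, /n/, or /ŋ/) is licensed in coda position; onsets are limited to one consonant).
Each unlicensed consonant is deleted: /p/, /w/, /p/.

lɪfɔ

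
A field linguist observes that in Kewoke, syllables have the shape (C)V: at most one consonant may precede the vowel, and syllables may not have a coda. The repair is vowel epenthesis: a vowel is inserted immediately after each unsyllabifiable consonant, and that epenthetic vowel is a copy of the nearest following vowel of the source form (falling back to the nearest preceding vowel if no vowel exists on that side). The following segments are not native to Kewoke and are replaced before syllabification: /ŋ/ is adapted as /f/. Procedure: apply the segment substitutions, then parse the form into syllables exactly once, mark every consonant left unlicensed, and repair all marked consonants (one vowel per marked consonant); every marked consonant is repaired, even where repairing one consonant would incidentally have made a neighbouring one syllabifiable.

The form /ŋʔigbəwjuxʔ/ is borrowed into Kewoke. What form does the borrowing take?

Substitution: /ŋ/ → /f/, giving /fʔigbəwjuxʔ/.
The consonants /f/, /g/, /w/, /x/, /ʔ/ cannot be parsed into a legal (C)V syllable (no codas are permitted; onsets are limited to one consonant).
Epenthesis after each stranded consonant: /f/ → /fi/, /g/ → /gə/, /w/ → /wu/, /x/ → /xu/, /ʔ/ → /ʔu/.

fiʔigəbəwujuxuʔu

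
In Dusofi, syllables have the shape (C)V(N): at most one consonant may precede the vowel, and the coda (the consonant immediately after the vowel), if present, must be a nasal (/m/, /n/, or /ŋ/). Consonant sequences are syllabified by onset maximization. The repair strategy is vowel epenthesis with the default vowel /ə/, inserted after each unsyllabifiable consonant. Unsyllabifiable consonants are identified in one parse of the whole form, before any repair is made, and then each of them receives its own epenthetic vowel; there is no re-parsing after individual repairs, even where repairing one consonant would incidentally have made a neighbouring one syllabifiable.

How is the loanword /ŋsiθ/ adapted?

ŋəsiθə

Syllabifying with onset maximization leaves /ŋ/, /θ/ stranded (only a nasal (/m/, /n/, or /ŋ/) is licensed in coda position; onsets are limited to one consonant).
Each unlicensed consonant becomes the onset of a new syllable: /ŋ/ → /ŋə/, /θ/ → /θə/.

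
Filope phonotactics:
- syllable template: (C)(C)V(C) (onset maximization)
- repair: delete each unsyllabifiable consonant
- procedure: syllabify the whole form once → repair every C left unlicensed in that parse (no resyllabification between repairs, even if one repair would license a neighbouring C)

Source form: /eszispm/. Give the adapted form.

The consonants /p/, /m/ cannot be parsed into a legal (C)(C)V(C) syllable (at most one coda consonant is licensed; onsets may contain at most 2 consonants).
Each unlicensed consonant is deleted: /p/, /m/.

eszis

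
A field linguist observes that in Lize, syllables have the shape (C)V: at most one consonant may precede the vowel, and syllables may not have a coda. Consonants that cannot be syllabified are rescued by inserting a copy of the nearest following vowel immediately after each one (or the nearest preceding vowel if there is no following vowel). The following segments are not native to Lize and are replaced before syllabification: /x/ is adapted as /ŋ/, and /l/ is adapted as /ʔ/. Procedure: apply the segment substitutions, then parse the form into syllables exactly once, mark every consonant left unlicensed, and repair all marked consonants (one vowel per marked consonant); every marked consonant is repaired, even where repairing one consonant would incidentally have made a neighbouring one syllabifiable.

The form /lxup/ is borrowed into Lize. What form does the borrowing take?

ʔuŋupu

Substitution: /l/ → /ʔ/, /x/ → /ŋ/, giving /ʔŋup/.
Under (C)V, the unsyllabifiable consonants are /ʔ/, /p/ (no codas are permitted; onsets are limited to one consonant).
Epenthesis after each stranded consonant: /ʔ/ → /ʔu/, /p/ → /pu/.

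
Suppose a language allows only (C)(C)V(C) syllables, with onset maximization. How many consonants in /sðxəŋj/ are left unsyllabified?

2

Under (C)(C)V(C), the unsyllabifiable consonants are /s/, /j/ (at most one coda consonant is licensed; onsets may contain at most 2 consonants).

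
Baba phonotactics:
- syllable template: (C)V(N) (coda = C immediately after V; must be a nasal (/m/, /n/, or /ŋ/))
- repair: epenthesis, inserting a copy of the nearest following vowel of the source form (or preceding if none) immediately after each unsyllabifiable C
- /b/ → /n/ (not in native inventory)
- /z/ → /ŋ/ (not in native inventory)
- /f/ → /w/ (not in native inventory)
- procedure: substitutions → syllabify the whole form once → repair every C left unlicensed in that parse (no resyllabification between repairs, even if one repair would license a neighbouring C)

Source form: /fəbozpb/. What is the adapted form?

wənoŋpono

Substitution: /f/ → /w/, /b/ → /n/, /z/ → /ŋ/, giving /wənoŋpn/.
The consonants /p/, /n/ cannot be parsed into a legal (C)V(N) syllable (only a nasal (/m/, /n/, or /ŋ/) is licensed in coda position; onsets are limited to one consonant).
Each unlicensed consonant becomes the onset of a new syllable: /p/ → /po/, /n/ → /no/.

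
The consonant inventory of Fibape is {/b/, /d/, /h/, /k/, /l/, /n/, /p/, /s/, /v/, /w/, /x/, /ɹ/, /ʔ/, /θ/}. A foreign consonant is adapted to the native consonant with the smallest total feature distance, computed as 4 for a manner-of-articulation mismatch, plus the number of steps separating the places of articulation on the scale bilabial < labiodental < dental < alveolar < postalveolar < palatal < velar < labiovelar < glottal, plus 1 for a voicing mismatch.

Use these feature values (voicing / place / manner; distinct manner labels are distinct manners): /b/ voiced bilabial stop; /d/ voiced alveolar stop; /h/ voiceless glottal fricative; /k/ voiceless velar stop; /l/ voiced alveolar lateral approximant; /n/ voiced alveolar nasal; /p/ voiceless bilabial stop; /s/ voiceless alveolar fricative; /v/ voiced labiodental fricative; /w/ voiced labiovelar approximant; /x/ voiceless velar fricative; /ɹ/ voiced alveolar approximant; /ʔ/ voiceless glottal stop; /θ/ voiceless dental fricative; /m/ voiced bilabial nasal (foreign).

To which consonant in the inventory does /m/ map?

/n/ is closest: same manner (nasal), place distance 3 (bilabial→alveolar), same voicing; total 3. Next closest is /b/ at distance 4.

n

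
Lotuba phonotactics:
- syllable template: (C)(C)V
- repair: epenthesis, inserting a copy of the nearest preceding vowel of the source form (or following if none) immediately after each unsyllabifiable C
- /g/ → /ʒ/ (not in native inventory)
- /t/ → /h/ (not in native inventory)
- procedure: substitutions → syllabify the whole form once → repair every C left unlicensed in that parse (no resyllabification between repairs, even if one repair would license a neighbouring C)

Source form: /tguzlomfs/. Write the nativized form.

Substitution: /t/ → /h/, /g/ → /ʒ/, giving /hʒuzlomfs/.
Syllabifying with onset maximization leaves /m/, /f/, /s/ stranded (no codas are permitted; onsets may contain at most 2 consonants).
Each unlicensed consonant becomes the onset of a new syllable: /m/ → /mo/, /f/ → /fo/, /s/ → /so/.

hʒuzlomofoso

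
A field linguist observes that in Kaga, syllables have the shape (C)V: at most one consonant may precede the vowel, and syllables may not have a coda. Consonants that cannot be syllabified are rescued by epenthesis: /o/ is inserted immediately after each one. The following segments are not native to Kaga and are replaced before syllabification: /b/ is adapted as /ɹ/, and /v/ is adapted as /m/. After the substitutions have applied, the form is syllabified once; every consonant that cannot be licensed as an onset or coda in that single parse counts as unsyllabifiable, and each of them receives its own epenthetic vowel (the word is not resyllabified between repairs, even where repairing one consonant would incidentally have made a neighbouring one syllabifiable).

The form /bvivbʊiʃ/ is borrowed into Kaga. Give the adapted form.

ɹomimoɹʊiʃo

Substitution: /b/ → /ɹ/, /v/ → /m/, giving /ɹmimɹʊiʃ/.
Syllabifying with onset maximization leaves /ɹ/, /m/, /ʃ/ stranded (no codas are permitted; onsets are limited to one consonant).
Inserting the epenthetic vowel yields /ɹ/ → /ɹo/, /m/ → /mo/, /ʃ/ → /ʃo/.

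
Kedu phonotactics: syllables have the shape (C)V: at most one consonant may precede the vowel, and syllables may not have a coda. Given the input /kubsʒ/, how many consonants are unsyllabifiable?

Under (C)V, the unsyllabifiable consonants are /b/, /s/, /ʒ/ (no codas are permitted; onsets are limited to one consonant).

3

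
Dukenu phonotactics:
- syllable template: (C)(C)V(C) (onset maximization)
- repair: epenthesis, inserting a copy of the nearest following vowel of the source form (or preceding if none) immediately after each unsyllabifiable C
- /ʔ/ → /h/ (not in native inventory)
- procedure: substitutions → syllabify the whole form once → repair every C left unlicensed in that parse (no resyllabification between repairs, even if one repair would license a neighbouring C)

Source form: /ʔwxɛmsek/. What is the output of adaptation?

Substitution: /ʔ/ → /h/, giving /hwxɛmsek/.
The consonants /h/ cannot be parsed into a legal (C)(C)V(C) syllable (at most one coda consonant is licensed; onsets may contain at most 2 consonants).
Inserting the epenthetic vowel yields /h/ → /hɛ/.

hɛwxɛmsek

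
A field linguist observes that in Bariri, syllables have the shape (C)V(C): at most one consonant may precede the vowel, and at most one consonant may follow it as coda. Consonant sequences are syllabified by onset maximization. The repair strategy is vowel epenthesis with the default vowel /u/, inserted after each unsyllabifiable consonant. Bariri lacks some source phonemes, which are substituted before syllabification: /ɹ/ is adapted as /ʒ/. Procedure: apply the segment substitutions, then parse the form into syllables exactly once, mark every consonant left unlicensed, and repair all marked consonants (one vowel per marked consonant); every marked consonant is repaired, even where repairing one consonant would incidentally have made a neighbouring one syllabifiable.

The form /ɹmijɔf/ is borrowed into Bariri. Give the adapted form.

ʒumijɔf

Substitution: /ɹ/ → /ʒ/, giving /ʒmijɔf/.
Under (C)V(C), the unsyllabifiable consonants are /ʒ/ (at most one coda consonant is licensed; onsets are limited to one consonant).
Epenthesis after each stranded consonant: /ʒ/ → /ʒu/.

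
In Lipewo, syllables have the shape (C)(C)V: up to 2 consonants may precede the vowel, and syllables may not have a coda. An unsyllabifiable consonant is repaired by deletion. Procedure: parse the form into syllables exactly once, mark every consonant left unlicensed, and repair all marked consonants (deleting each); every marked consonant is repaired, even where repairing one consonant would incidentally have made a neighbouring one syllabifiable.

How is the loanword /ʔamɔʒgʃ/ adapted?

Syllabifying with onset maximization leaves /ʒ/, /g/, /ʃ/ stranded (no codas are permitted; onsets may contain at most 2 consonants).
Deleting the stranded consonants removes /ʒ/, /g/, /ʃ/.

ʔamɔ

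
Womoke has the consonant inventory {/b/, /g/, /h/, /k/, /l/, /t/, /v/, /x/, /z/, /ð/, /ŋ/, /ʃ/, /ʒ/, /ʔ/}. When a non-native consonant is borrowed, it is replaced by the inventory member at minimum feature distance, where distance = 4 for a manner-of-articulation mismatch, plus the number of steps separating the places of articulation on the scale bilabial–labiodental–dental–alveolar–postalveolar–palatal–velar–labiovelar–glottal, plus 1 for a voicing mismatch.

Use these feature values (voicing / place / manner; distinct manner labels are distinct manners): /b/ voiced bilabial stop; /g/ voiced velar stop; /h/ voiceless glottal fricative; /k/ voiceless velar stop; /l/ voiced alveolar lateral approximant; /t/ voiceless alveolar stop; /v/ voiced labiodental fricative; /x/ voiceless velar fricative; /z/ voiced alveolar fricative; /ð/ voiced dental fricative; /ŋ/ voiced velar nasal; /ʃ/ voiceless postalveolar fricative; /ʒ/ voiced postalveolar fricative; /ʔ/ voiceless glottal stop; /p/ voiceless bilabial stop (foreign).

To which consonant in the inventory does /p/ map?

/b/ is closest: same manner (stop), place distance 0 (bilabial→bilabial), voicing differs (+1); total 1. Next closest is /t/ at distance 3.

b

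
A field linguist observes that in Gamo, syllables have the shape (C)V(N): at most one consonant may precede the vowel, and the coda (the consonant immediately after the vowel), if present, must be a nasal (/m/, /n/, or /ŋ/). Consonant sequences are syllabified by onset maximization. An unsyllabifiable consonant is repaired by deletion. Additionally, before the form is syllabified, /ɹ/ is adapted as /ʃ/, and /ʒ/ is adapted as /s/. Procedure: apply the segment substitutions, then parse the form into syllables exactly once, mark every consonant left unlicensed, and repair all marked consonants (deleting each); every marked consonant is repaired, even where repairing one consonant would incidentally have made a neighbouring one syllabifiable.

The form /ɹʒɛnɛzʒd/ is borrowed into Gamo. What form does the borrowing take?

Substitution: /ɹ/ → /ʃ/, /ʒ/ → /s/, giving /ʃsɛnɛzsd/.
The consonants /ʃ/, /z/, /s/, /d/ cannot be parsed into a legal (C)V(N) syllable (only a nasal (/m/, /n/, or /ŋ/) is licensed in coda position; onsets are limited to one consonant).
Deletion applies to /ʃ/, /z/, /s/, /d/.

sɛnɛ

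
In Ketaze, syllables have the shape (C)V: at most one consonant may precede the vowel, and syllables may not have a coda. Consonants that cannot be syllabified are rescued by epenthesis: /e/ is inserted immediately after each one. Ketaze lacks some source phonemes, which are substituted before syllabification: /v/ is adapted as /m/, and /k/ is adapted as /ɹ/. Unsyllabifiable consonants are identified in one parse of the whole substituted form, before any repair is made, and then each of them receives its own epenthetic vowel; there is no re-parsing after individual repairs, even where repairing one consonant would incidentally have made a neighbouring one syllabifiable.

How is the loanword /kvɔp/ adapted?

Substitution: /k/ → /ɹ/, /v/ → /m/, giving /ɹmɔp/.
The consonants /ɹ/, /p/ cannot be parsed into a legal (C)V syllable (no codas are permitted; onsets are limited to one consonant).
Each unlicensed consonant becomes the onset of a new syllable: /ɹ/ → /ɹe/, /p/ → /pe/.

ɹemɔpe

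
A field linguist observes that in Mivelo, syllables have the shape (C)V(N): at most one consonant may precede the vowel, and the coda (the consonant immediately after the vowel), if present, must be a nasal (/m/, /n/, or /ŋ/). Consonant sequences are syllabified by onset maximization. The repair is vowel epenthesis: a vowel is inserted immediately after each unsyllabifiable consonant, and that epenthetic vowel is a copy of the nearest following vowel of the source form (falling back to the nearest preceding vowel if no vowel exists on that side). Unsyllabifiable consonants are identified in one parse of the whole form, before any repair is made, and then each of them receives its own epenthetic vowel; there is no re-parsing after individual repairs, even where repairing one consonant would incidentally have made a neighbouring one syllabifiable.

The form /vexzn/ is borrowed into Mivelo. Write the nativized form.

The consonants /x/, /z/, /n/ cannot be parsed into a legal (C)V(N) syllable (only a nasal (/m/, /n/, or /ŋ/) is licensed in coda position; onsets are limited to one consonant).
Inserting the epenthetic vowel yields /x/ → /xe/, /z/ → /ze/, /n/ → /ne/.

vexezene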